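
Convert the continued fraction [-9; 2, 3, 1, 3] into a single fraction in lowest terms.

-291/34

Start with 3.
1 + 1/(3/1) = 1 + 1/3 = 4/3
3 + 1/(4/3) = 3 + 3/4 = 15/4
2 + 1/(15/4) = 2 + 4/15 = 34/15
-9 + 1/(34/15) = -9 + 15/34 = -291/34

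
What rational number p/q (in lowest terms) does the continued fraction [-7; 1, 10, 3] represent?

Compute successive convergents:
a_0 = -7: -7/1
a_1 = 1: -6/1
a_2 = 10: -67/11
a_3 = 3: -207/34

-207/34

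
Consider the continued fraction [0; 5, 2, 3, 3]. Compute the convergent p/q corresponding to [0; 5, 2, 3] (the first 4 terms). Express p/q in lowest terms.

7/38

Use the convergent recurrence hₖ = aₖ·hₖ₋₁ + hₖ₋₂ (and likewise for the denominators kₖ):
a_0 = 0: 0/1
a_1 = 5: 1/5
a_2 = 2: 2/11
a_3 = 3: 7/38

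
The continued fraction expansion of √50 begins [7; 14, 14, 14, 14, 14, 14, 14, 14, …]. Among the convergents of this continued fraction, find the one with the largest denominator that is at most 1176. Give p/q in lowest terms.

a_0 = 7: 7/1  (≤ bound)
a_1 = 14: 99/14  (≤ bound)
a_2 = 14: 1393/197  (≤ bound)
a_3 = 14: 19601/2772  (> 1176, stop)

1393/197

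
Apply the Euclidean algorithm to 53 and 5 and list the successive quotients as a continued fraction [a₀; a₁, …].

53 = 10·5 + 3, so a_0 = 10
5 = 1·3 + 2, so a_1 = 1
3 = 1·2 + 1, so a_2 = 1
2 = 2·1 + 0, so a_3 = 2

[10; 1, 1, 2]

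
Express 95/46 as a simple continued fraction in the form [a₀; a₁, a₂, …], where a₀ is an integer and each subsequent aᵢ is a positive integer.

[2; 15, 3]

Run the Euclidean algorithm, recording each quotient:
⌊95/46⌋ = 2, remainder 3
⌊46/3⌋ = 15, remainder 1
⌊3/1⌋ = 3, remainder 0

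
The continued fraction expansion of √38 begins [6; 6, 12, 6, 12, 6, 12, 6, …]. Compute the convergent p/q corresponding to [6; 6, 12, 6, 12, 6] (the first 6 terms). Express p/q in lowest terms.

a_0 = 6: 6/1
a_1 = 6: 37/6
a_2 = 12: 450/73
a_3 = 6: 2737/444
a_4 = 12: 33294/5401
a_5 = 6: 202501/32850

202501/32850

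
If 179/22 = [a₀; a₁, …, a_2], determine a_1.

7

Repeatedly divide and take the remainder:
179 ÷ 22 → quotient 8, remainder 3
22 ÷ 3 → quotient 7, remainder 1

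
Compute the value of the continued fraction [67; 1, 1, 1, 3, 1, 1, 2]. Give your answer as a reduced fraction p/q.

Collapse the nested fraction from the inside out:
Start with 2.
1 + 1/(2/1) = 1 + 1/2 = 3/2
1 + 1/(3/2) = 1 + 2/3 = 5/3
3 + 1/(5/3) = 3 + 3/5 = 18/5
1 + 1/(18/5) = 1 + 5/18 = 23/18
1 + 1/(23/18) = 1 + 18/23 = 41/23
1 + 1/(41/23) = 1 + 23/41 = 64/41
67 + 1/(64/41) = 67 + 41/64 = 4329/64

4329/64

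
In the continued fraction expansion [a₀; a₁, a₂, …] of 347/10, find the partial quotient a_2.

2

347 = 34·10 + 7, so a_0 = 34
10 = 1·7 + 3, so a_1 = 1
7 = 2·3 + 1, so a_2 = 2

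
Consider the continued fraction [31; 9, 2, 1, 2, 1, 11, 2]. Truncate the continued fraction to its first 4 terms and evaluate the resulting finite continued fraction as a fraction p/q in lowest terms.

Work from the innermost term outward:
Start with 1.
2 + 1/(1/1) = 2 + 1/1 = 3/1
9 + 1/(3/1) = 9 + 1/3 = 28/3
31 + 1/(28/3) = 31 + 3/28 = 871/28

871/28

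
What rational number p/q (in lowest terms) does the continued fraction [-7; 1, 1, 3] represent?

a_0 = -7: -7/1
a_1 = 1: -6/1
a_2 = 1: -13/2
a_3 = 3: -45/7

-45/7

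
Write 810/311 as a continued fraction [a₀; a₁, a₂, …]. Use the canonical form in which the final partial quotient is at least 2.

⌊810/311⌋ = 2, remainder 188
⌊311/188⌋ = 1, remainder 123
⌊188/123⌋ = 1, remainder 65
⌊123/65⌋ = 1, remainder 58
⌊65/58⌋ = 1, remainder 7
⌊58/7⌋ = 8, remainder 2
⌊7/2⌋ = 3, remainder 1
⌊2/1⌋ = 2, remainder 0

[2; 1, 1, 1, 1, 8, 3, 2]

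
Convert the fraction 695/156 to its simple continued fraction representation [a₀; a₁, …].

Repeatedly divide and take the remainder:
695 ÷ 156 → quotient 4, remainder 71
156 ÷ 71 → quotient 2, remainder 14
71 ÷ 14 → quotient 5, remainder 1
14 ÷ 1 → quotient 14, remainder 0

[4; 2, 5, 14]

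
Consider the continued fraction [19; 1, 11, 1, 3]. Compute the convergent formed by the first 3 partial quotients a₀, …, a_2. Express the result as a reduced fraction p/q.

Start with 11.
1 + 1/(11/1) = 1 + 1/11 = 12/11
19 + 1/(12/11) = 19 + 11/12 = 239/12

239/12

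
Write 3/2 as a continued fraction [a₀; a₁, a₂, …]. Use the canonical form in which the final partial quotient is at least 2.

[1; 2]

3 = 1·2 + 1, so a_0 = 1
2 = 2·1 + 0, so a_1 = 2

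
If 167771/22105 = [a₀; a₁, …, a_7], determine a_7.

Repeatedly divide and take the remainder:
167771 = 7·22105 + 13036, so a_0 = 7
22105 = 1·13036 + 9069, so a_1 = 1
13036 = 1·9069 + 3967, so a_2 = 1
9069 = 2·3967 + 1135, so a_3 = 2
3967 = 3·1135 + 562, so a_4 = 3
1135 = 2·562 + 11, so a_5 = 2
562 = 51·11 + 1, so a_6 = 51
11 = 11·1 + 0, so a_7 = 11

11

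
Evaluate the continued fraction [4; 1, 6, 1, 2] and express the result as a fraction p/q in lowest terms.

112/23

Start with 2.
1 + 1/(2/1) = 1 + 1/2 = 3/2
6 + 1/(3/2) = 6 + 2/3 = 20/3
1 + 1/(20/3) = 1 + 3/20 = 23/20
4 + 1/(23/20) = 4 + 20/23 = 112/23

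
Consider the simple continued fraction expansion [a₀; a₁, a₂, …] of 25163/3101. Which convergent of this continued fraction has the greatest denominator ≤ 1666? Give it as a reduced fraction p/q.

List convergents until the denominator exceeds the bound:
a_0 = 8: 8/1  (≤ bound)
a_1 = 8: 65/8  (≤ bound)
a_2 = 1: 73/9  (≤ bound)
a_3 = 2: 211/26  (≤ bound)
a_4 = 1: 284/35  (≤ bound)
a_5 = 3: 1063/131  (≤ bound)
a_6 = 2: 2410/297  (≤ bound)
a_7 = 10: 25163/3101  (> 1666, stop)

2410/297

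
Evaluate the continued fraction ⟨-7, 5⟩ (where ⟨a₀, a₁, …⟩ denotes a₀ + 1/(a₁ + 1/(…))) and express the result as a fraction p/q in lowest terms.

Work from the innermost term outward:
Start with 5.
-7 + 1/(5/1) = -7 + 1/5 = -34/5

-34/5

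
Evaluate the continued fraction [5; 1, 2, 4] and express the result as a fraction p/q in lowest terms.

Start with 4.
2 + 1/(4/1) = 2 + 1/4 = 9/4
1 + 1/(9/4) = 1 + 4/9 = 13/9
5 + 1/(13/9) = 5 + 9/13 = 74/13

74/13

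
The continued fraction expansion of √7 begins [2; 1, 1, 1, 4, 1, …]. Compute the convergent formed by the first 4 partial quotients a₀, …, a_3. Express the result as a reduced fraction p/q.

8/3

Collapse the nested fraction from the inside out:
Start with 1.
1 + 1/(1/1) = 1 + 1/1 = 2/1
1 + 1/(2/1) = 1 + 1/2 = 3/2
2 + 1/(3/2) = 2 + 2/3 = 8/3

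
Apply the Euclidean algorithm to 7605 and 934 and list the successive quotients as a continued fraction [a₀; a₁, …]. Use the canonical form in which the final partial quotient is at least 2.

[8; 7, 44, 3]

7605 ÷ 934 → quotient 8, remainder 133
934 ÷ 133 → quotient 7, remainder 3
133 ÷ 3 → quotient 44, remainder 1
3 ÷ 1 → quotient 3, remainder 0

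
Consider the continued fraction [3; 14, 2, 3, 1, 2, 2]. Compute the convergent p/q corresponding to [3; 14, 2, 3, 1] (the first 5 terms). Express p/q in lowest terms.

Build up convergents one term at a time:
a_0 = 3: 3/1
a_1 = 14: 43/14
a_2 = 2: 89/29
a_3 = 3: 310/101
a_4 = 1: 399/130

399/130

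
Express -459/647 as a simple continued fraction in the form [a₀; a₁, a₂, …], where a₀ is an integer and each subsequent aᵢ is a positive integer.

[-1; 3, 2, 3, 1, 3, 2, 2]

Repeatedly divide and take the remainder:
-459 ÷ 647 → quotient -1, remainder 188
647 ÷ 188 → quotient 3, remainder 83
188 ÷ 83 → quotient 2, remainder 22
83 ÷ 22 → quotient 3, remainder 17
22 ÷ 17 → quotient 1, remainder 5
17 ÷ 5 → quotient 3, remainder 2
5 ÷ 2 → quotient 2, remainder 1
2 ÷ 1 → quotient 2, remainder 0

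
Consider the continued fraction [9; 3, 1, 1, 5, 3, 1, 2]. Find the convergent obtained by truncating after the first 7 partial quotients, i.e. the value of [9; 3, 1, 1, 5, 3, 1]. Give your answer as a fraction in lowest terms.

1513/163

Start with 1.
3 + 1/(1/1) = 3 + 1/1 = 4/1
5 + 1/(4/1) = 5 + 1/4 = 21/4
1 + 1/(21/4) = 1 + 4/21 = 25/21
1 + 1/(25/21) = 1 + 21/25 = 46/25
3 + 1/(46/25) = 3 + 25/46 = 163/46
9 + 1/(163/46) = 9 + 46/163 = 1513/163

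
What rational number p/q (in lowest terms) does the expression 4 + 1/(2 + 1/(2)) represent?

22/5

a_0 = 4: 4/1
a_1 = 2: 9/2
a_2 = 2: 22/5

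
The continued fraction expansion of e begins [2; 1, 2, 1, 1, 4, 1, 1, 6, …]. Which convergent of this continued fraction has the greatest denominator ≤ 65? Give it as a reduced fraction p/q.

List convergents until the denominator exceeds the bound:
a_0 = 2: 2/1  (≤ bound)
a_1 = 1: 3/1  (≤ bound)
a_2 = 2: 8/3  (≤ bound)
a_3 = 1: 11/4  (≤ bound)
a_4 = 1: 19/7  (≤ bound)
a_5 = 4: 87/32  (≤ bound)
a_6 = 1: 106/39  (≤ bound)
a_7 = 1: 193/71  (> 65, stop)

106/39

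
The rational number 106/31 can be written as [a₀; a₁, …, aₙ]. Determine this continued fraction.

Run the Euclidean algorithm, recording each quotient:
106 = 3·31 + 13, so a_0 = 3
31 = 2·13 + 5, so a_1 = 2
13 = 2·5 + 3, so a_2 = 2
5 = 1·3 + 2, so a_3 = 1
3 = 1·2 + 1, so a_4 = 1
2 = 2·1 + 0, so a_5 = 2

[3; 2, 2, 1, 1, 2]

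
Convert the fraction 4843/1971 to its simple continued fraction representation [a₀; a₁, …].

4843 = 2·1971 + 901, so a_0 = 2
1971 = 2·901 + 169, so a_1 = 2
901 = 5·169 + 56, so a_2 = 5
169 = 3·56 + 1, so a_3 = 3
56 = 56·1 + 0, so a_4 = 56

[2; 2, 5, 3, 56]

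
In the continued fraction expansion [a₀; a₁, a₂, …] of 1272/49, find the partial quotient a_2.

1272 = 25·49 + 47, so a_0 = 25
49 = 1·47 + 2, so a_1 = 1
47 = 23·2 + 1, so a_2 = 23

23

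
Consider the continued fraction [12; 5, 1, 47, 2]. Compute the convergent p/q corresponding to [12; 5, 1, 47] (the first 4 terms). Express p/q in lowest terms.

Start with 47.
1 + 1/(47/1) = 1 + 1/47 = 48/47
5 + 1/(48/47) = 5 + 47/48 = 287/48
12 + 1/(287/48) = 12 + 48/287 = 3492/287

3492/287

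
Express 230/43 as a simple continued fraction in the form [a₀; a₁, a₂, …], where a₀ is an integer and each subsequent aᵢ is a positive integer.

[5; 2, 1, 6, 2]

Run the Euclidean algorithm, recording each quotient:
230 ÷ 43 → quotient 5, remainder 15
43 ÷ 15 → quotient 2, remainder 13
15 ÷ 13 → quotient 1, remainder 2
13 ÷ 2 → quotient 6, remainder 1
2 ÷ 1 → quotient 2, remainder 0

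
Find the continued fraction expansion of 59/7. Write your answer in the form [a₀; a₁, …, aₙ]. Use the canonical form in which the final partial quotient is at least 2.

[8; 2, 3]

⌊59/7⌋ = 8, remainder 3
⌊7/3⌋ = 2, remainder 1
⌊3/1⌋ = 3, remainder 0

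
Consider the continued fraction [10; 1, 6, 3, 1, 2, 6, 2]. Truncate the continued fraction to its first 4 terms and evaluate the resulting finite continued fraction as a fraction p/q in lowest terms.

239/22

Collapse the nested fraction from the inside out:
Start with 3.
6 + 1/(3/1) = 6 + 1/3 = 19/3
1 + 1/(19/3) = 1 + 3/19 = 22/19
10 + 1/(22/19) = 10 + 19/22 = 239/22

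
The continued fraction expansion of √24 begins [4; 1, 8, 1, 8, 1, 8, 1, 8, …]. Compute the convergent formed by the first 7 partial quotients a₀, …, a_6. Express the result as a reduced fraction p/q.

a_0 = 4: 4/1
a_1 = 1: 5/1
a_2 = 8: 44/9
a_3 = 1: 49/10
a_4 = 8: 436/89
a_5 = 1: 485/99
a_6 = 8: 4316/881

4316/881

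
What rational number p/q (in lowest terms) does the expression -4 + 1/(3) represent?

-11/3

a_0 = -4: -4/1
a_1 = 3: -11/3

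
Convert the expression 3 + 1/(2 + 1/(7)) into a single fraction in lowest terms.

Collapse the nested fraction from the inside out:
Start with 7.
2 + 1/(7/1) = 2 + 1/7 = 15/7
3 + 1/(15/7) = 3 + 7/15 = 52/15

52/15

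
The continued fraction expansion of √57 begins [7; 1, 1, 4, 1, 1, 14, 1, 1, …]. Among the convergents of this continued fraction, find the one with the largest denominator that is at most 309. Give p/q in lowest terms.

List convergents until the denominator exceeds the bound:
a_0 = 7: 7/1  (≤ bound)
a_1 = 1: 8/1  (≤ bound)
a_2 = 1: 15/2  (≤ bound)
a_3 = 4: 68/9  (≤ bound)
a_4 = 1: 83/11  (≤ bound)
a_5 = 1: 151/20  (≤ bound)
a_6 = 14: 2197/291  (≤ bound)
a_7 = 1: 2348/311  (> 309, stop)

2197/291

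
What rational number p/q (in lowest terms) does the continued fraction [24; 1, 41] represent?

1049/42

Start with 41.
1 + 1/(41/1) = 1 + 1/41 = 42/41
24 + 1/(42/41) = 24 + 41/42 = 1049/42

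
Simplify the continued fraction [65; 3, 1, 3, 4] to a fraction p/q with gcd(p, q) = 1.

Start with 4.
3 + 1/(4/1) = 3 + 1/4 = 13/4
1 + 1/(13/4) = 1 + 4/13 = 17/13
3 + 1/(17/13) = 3 + 13/17 = 64/17
65 + 1/(64/17) = 65 + 17/64 = 4177/64

4177/64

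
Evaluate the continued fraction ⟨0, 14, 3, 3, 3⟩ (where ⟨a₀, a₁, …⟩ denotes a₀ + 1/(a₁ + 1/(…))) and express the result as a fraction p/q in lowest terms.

Work from the innermost term outward:
Start with 3.
3 + 1/(3/1) = 3 + 1/3 = 10/3
3 + 1/(10/3) = 3 + 3/10 = 33/10
14 + 1/(33/10) = 14 + 10/33 = 472/33
0 + 1/(472/33) = 0 + 33/472 = 33/472

33/472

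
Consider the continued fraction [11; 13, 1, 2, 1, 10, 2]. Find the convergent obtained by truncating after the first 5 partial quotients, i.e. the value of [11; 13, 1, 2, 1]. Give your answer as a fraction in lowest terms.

609/55

a_0 = 11: 11/1
a_1 = 13: 144/13
a_2 = 1: 155/14
a_3 = 2: 454/41
a_4 = 1: 609/55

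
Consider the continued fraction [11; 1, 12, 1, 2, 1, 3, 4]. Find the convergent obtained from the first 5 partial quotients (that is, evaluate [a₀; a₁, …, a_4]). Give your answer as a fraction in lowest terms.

489/41

a_0 = 11: 11/1
a_1 = 1: 12/1
a_2 = 12: 155/13
a_3 = 1: 167/14
a_4 = 2: 489/41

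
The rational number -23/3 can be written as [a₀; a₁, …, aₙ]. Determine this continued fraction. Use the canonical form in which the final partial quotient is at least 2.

[-8; 3]

Run the Euclidean algorithm, recording each quotient:
-23 = -8·3 + 1, so a_0 = -8
3 = 3·1 + 0, so a_1 = 3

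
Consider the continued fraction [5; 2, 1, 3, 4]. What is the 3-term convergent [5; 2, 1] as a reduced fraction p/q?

16/3

Build up convergents one term at a time:
a_0 = 5: 5/1
a_1 = 2: 11/2
a_2 = 1: 16/3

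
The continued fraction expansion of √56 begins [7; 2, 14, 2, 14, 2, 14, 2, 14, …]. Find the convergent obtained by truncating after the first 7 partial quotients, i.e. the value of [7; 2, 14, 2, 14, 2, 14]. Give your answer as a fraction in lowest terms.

a_0 = 7: 7/1
a_1 = 2: 15/2
a_2 = 14: 217/29
a_3 = 2: 449/60
a_4 = 14: 6503/869
a_5 = 2: 13455/1798
a_6 = 14: 194873/26041

194873/26041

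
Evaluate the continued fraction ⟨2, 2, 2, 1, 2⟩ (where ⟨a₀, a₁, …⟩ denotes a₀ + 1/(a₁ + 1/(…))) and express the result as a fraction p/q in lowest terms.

Compute successive convergents:
a_0 = 2: 2/1
a_1 = 2: 5/2
a_2 = 2: 12/5
a_3 = 1: 17/7
a_4 = 2: 46/19

46/19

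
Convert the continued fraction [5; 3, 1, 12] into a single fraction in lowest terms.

268/51

a_0 = 5: 5/1
a_1 = 3: 16/3
a_2 = 1: 21/4
a_3 = 12: 268/51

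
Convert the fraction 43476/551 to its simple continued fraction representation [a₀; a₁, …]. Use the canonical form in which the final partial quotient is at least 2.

[78; 1, 9, 2, 1, 1, 10]

Repeatedly divide and take the remainder:
43476 = 78·551 + 498, so a_0 = 78
551 = 1·498 + 53, so a_1 = 1
498 = 9·53 + 21, so a_2 = 9
53 = 2·21 + 11, so a_3 = 2
21 = 1·11 + 10, so a_4 = 1
11 = 1·10 + 1, so a_5 = 1
10 = 10·1 + 0, so a_6 = 10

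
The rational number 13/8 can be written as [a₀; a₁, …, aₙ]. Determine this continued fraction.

[1; 1, 1, 1, 2]

Apply division with remainder until the remainder is 0:
13 = 1·8 + 5, so a_0 = 1
8 = 1·5 + 3, so a_1 = 1
5 = 1·3 + 2, so a_2 = 1
3 = 1·2 + 1, so a_3 = 1
2 = 2·1 + 0, so a_4 = 2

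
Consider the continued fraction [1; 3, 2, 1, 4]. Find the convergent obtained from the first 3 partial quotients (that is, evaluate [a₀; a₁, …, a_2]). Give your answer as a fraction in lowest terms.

Use the convergent recurrence hₖ = aₖ·hₖ₋₁ + hₖ₋₂ (and likewise for the denominators kₖ):
a_0 = 1: 1/1
a_1 = 3: 4/3
a_2 = 2: 9/7

9/7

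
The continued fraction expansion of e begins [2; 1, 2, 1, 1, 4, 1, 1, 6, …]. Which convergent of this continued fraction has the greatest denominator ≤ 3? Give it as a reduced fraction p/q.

8/3

List convergents until the denominator exceeds the bound:
a_0 = 2: 2/1  (≤ bound)
a_1 = 1: 3/1  (≤ bound)
a_2 = 2: 8/3  (≤ bound)
a_3 = 1: 11/4  (> 3, stop)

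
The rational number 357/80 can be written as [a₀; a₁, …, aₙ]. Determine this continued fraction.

Apply division with remainder until the remainder is 0:
357 ÷ 80 → quotient 4, remainder 37
80 ÷ 37 → quotient 2, remainder 6
37 ÷ 6 → quotient 6, remainder 1
6 ÷ 1 → quotient 6, remainder 0

[4; 2, 6, 6]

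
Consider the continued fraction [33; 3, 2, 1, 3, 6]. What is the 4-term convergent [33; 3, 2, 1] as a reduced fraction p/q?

333/10

a_0 = 33: 33/1
a_1 = 3: 100/3
a_2 = 2: 233/7
a_3 = 1: 333/10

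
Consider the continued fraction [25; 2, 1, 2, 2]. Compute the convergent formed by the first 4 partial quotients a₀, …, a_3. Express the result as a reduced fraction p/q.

Work from the innermost term outward:
Start with 2.
1 + 1/(2/1) = 1 + 1/2 = 3/2
2 + 1/(3/2) = 2 + 2/3 = 8/3
25 + 1/(8/3) = 25 + 3/8 = 203/8

203/8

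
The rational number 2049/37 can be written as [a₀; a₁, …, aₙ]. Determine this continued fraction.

[55; 2, 1, 1, 1, 4]

Repeatedly divide and take the remainder:
2049 = 55·37 + 14, so a_0 = 55
37 = 2·14 + 9, so a_1 = 2
14 = 1·9 + 5, so a_2 = 1
9 = 1·5 + 4, so a_3 = 1
5 = 1·4 + 1, so a_4 = 1
4 = 4·1 + 0, so a_5 = 4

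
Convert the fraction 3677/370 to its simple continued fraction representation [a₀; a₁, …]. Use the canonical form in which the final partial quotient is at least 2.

[9; 1, 15, 11, 2]

3677 ÷ 370 → quotient 9, remainder 347
370 ÷ 347 → quotient 1, remainder 23
347 ÷ 23 → quotient 15, remainder 2
23 ÷ 2 → quotient 11, remainder 1
2 ÷ 1 → quotient 2, remainder 0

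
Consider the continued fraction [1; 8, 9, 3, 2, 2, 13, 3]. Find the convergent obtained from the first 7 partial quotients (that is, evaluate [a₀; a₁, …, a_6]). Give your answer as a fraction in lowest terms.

Start with 13.
2 + 1/(13/1) = 2 + 1/13 = 27/13
2 + 1/(27/13) = 2 + 13/27 = 67/27
3 + 1/(67/27) = 3 + 27/67 = 228/67
9 + 1/(228/67) = 9 + 67/228 = 2119/228
8 + 1/(2119/228) = 8 + 228/2119 = 17180/2119
1 + 1/(17180/2119) = 1 + 2119/17180 = 19299/17180

19299/17180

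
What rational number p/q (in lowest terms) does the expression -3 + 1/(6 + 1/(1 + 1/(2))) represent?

-57/20

Compute successive convergents:
a_0 = -3: -3/1
a_1 = 6: -17/6
a_2 = 1: -20/7
a_3 = 2: -57/20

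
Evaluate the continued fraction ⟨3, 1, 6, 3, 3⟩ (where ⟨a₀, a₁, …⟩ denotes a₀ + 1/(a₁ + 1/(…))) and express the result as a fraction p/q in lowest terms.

Start with 3.
3 + 1/(3/1) = 3 + 1/3 = 10/3
6 + 1/(10/3) = 6 + 3/10 = 63/10
1 + 1/(63/10) = 1 + 10/63 = 73/63
3 + 1/(73/63) = 3 + 63/73 = 282/73

282/73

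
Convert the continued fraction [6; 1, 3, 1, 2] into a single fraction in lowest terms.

Compute successive convergents:
a_0 = 6: 6/1
a_1 = 1: 7/1
a_2 = 3: 27/4
a_3 = 1: 34/5
a_4 = 2: 95/14

95/14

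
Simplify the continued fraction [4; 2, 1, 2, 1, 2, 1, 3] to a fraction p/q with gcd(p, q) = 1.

668/153

Build up convergents one term at a time:
a_0 = 4: 4/1
a_1 = 2: 9/2
a_2 = 1: 13/3
a_3 = 2: 35/8
a_4 = 1: 48/11
a_5 = 2: 131/30
a_6 = 1: 179/41
a_7 = 3: 668/153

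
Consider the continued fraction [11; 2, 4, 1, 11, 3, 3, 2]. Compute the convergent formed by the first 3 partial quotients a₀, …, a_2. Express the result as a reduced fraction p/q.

103/9

a_0 = 11: 11/1
a_1 = 2: 23/2
a_2 = 4: 103/9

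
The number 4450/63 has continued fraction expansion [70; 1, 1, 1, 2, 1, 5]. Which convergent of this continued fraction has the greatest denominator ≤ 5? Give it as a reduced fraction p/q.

212/3

a_0 = 70: 70/1  (≤ bound)
a_1 = 1: 71/1  (≤ bound)
a_2 = 1: 141/2  (≤ bound)
a_3 = 1: 212/3  (≤ bound)
a_4 = 2: 565/8  (> 5, stop)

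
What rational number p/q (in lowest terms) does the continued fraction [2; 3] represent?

Build up convergents one term at a time:
a_0 = 2: 2/1
a_1 = 3: 7/3

7/3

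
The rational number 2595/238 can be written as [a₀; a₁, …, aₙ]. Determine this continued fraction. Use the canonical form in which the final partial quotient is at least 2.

Repeatedly divide and take the remainder:
2595 ÷ 238 → quotient 10, remainder 215
238 ÷ 215 → quotient 1, remainder 23
215 ÷ 23 → quotient 9, remainder 8
23 ÷ 8 → quotient 2, remainder 7
8 ÷ 7 → quotient 1, remainder 1
7 ÷ 1 → quotient 7, remainder 0

[10; 1, 9, 2, 1, 7]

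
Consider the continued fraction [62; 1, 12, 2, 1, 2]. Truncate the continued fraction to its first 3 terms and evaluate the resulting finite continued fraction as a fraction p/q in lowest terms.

Start with 12.
1 + 1/(12/1) = 1 + 1/12 = 13/12
62 + 1/(13/12) = 62 + 12/13 = 818/13

818/13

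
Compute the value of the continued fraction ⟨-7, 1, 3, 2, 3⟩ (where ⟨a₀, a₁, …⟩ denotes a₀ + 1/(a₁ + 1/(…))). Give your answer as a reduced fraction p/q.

-193/31

Build up convergents one term at a time:
a_0 = -7: -7/1
a_1 = 1: -6/1
a_2 = 3: -25/4
a_3 = 2: -56/9
a_4 = 3: -193/31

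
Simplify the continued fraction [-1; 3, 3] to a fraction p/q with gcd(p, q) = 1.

a_0 = -1: -1/1
a_1 = 3: -2/3
a_2 = 3: -7/10

-7/10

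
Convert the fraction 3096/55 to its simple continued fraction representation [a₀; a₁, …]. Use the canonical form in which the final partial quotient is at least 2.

Repeatedly divide and take the remainder:
3096 = 56·55 + 16, so a_0 = 56
55 = 3·16 + 7, so a_1 = 3
16 = 2·7 + 2, so a_2 = 2
7 = 3·2 + 1, so a_3 = 3
2 = 2·1 + 0, so a_4 = 2

[56; 3, 2, 3, 2]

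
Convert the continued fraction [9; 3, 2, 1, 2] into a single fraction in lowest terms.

a_0 = 9: 9/1
a_1 = 3: 28/3
a_2 = 2: 65/7
a_3 = 1: 93/10
a_4 = 2: 251/27

251/27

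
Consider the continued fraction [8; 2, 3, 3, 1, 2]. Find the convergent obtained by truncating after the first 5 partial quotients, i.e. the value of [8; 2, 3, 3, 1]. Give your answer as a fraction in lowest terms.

Work from the innermost term outward:
Start with 1.
3 + 1/(1/1) = 3 + 1/1 = 4/1
3 + 1/(4/1) = 3 + 1/4 = 13/4
2 + 1/(13/4) = 2 + 4/13 = 30/13
8 + 1/(30/13) = 8 + 13/30 = 253/30

253/30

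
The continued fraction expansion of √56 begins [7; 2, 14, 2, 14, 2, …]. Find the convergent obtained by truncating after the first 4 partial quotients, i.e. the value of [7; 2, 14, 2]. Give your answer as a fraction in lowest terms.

Start with 2.
14 + 1/(2/1) = 14 + 1/2 = 29/2
2 + 1/(29/2) = 2 + 2/29 = 60/29
7 + 1/(60/29) = 7 + 29/60 = 449/60

449/60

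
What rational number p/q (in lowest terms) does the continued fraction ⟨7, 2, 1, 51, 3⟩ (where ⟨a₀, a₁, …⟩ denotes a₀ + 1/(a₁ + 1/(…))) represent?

Starting at the tail and folding back:
Start with 3.
51 + 1/(3/1) = 51 + 1/3 = 154/3
1 + 1/(154/3) = 1 + 3/154 = 157/154
2 + 1/(157/154) = 2 + 154/157 = 468/157
7 + 1/(468/157) = 7 + 157/468 = 3433/468

3433/468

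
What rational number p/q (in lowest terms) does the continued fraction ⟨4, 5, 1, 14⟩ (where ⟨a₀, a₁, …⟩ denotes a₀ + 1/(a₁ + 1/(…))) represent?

371/89

Work from the innermost term outward:
Start with 14.
1 + 1/(14/1) = 1 + 1/14 = 15/14
5 + 1/(15/14) = 5 + 14/15 = 89/15
4 + 1/(89/15) = 4 + 15/89 = 371/89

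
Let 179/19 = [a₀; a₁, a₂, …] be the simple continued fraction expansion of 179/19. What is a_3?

1

179 = 9·19 + 8, so a_0 = 9
19 = 2·8 + 3, so a_1 = 2
8 = 2·3 + 2, so a_2 = 2
3 = 1·2 + 1, so a_3 = 1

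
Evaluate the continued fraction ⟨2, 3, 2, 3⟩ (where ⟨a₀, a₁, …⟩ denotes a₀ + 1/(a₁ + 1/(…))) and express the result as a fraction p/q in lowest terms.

Start with 3.
2 + 1/(3/1) = 2 + 1/3 = 7/3
3 + 1/(7/3) = 3 + 3/7 = 24/7
2 + 1/(24/7) = 2 + 7/24 = 55/24

55/24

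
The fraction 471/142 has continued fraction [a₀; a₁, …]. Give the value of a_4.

3

Run the Euclidean algorithm, recording each quotient:
471 ÷ 142 → quotient 3, remainder 45
142 ÷ 45 → quotient 3, remainder 7
45 ÷ 7 → quotient 6, remainder 3
7 ÷ 3 → quotient 2, remainder 1
3 ÷ 1 → quotient 3, remainder 0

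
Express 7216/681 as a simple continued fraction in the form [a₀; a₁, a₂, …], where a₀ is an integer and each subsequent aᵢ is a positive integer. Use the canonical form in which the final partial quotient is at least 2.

[10; 1, 1, 2, 10, 13]

Run the Euclidean algorithm, recording each quotient:
⌊7216/681⌋ = 10, remainder 406
⌊681/406⌋ = 1, remainder 275
⌊406/275⌋ = 1, remainder 131
⌊275/131⌋ = 2, remainder 13
⌊131/13⌋ = 10, remainder 1
⌊13/1⌋ = 13, remainder 0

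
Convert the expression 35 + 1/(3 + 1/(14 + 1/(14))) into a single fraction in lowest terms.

21372/605

Start with 14.
14 + 1/(14/1) = 14 + 1/14 = 197/14
3 + 1/(197/14) = 3 + 14/197 = 605/197
35 + 1/(605/197) = 35 + 197/605 = 21372/605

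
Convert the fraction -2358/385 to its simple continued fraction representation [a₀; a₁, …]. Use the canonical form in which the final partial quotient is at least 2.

Apply division with remainder until the remainder is 0:
⌊-2358/385⌋ = -7, remainder 337
⌊385/337⌋ = 1, remainder 48
⌊337/48⌋ = 7, remainder 1
⌊48/1⌋ = 48, remainder 0

[-7; 1, 7, 48]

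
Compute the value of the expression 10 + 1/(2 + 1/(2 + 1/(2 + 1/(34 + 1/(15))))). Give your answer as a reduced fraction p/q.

64655/6207

Starting at the tail and folding back:
Start with 15.
34 + 1/(15/1) = 34 + 1/15 = 511/15
2 + 1/(511/15) = 2 + 15/511 = 1037/511
2 + 1/(1037/511) = 2 + 511/1037 = 2585/1037
2 + 1/(2585/1037) = 2 + 1037/2585 = 6207/2585
10 + 1/(6207/2585) = 10 + 2585/6207 = 64655/6207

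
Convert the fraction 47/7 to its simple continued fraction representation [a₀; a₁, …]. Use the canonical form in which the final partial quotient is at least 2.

[6; 1, 2, 2]

47 = 6·7 + 5, so a_0 = 6
7 = 1·5 + 2, so a_1 = 1
5 = 2·2 + 1, so a_2 = 2
2 = 2·1 + 0, so a_3 = 2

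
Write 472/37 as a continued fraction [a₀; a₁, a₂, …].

472 = 12·37 + 28, so a_0 = 12
37 = 1·28 + 9, so a_1 = 1
28 = 3·9 + 1, so a_2 = 3
9 = 9·1 + 0, so a_3 = 9

[12; 1, 3, 9]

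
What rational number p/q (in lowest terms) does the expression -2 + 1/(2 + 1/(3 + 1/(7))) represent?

-80/51

a_0 = -2: -2/1
a_1 = 2: -3/2
a_2 = 3: -11/7
a_3 = 7: -80/51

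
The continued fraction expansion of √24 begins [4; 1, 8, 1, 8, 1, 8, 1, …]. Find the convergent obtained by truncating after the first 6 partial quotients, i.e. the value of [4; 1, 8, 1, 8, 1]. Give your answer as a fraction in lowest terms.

485/99

Start with 1.
8 + 1/(1/1) = 8 + 1/1 = 9/1
1 + 1/(9/1) = 1 + 1/9 = 10/9
8 + 1/(10/9) = 8 + 9/10 = 89/10
1 + 1/(89/10) = 1 + 10/89 = 99/89
4 + 1/(99/89) = 4 + 89/99 = 485/99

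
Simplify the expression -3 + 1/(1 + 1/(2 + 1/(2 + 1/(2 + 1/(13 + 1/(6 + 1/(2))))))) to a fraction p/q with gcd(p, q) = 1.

-6877/2998

Start with 2.
6 + 1/(2/1) = 6 + 1/2 = 13/2
13 + 1/(13/2) = 13 + 2/13 = 171/13
2 + 1/(171/13) = 2 + 13/171 = 355/171
2 + 1/(355/171) = 2 + 171/355 = 881/355
2 + 1/(881/355) = 2 + 355/881 = 2117/881
1 + 1/(2117/881) = 1 + 881/2117 = 2998/2117
-3 + 1/(2998/2117) = -3 + 2117/2998 = -6877/2998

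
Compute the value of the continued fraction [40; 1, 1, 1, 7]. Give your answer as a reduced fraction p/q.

935/23

Build up convergents one term at a time:
a_0 = 40: 40/1
a_1 = 1: 41/1
a_2 = 1: 81/2
a_3 = 1: 122/3
a_4 = 7: 935/23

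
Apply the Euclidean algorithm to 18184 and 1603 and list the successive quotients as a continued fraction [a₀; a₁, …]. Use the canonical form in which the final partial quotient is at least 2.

Repeatedly divide and take the remainder:
⌊18184/1603⌋ = 11, remainder 551
⌊1603/551⌋ = 2, remainder 501
⌊551/501⌋ = 1, remainder 50
⌊501/50⌋ = 10, remainder 1
⌊50/1⌋ = 50, remainder 0

[11; 2, 1, 10, 50]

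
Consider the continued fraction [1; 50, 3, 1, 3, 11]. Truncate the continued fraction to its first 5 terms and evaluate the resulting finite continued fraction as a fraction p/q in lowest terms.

769/754

Start with 3.
1 + 1/(3/1) = 1 + 1/3 = 4/3
3 + 1/(4/3) = 3 + 3/4 = 15/4
50 + 1/(15/4) = 50 + 4/15 = 754/15
1 + 1/(754/15) = 1 + 15/754 = 769/754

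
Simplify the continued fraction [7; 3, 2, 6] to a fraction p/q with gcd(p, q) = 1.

328/45

Compute successive convergents:
a_0 = 7: 7/1
a_1 = 3: 22/3
a_2 = 2: 51/7
a_3 = 6: 328/45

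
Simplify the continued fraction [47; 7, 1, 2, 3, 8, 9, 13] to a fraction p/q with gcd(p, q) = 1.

3600865/76403

Start with 13.
9 + 1/(13/1) = 9 + 1/13 = 118/13
8 + 1/(118/13) = 8 + 13/118 = 957/118
3 + 1/(957/118) = 3 + 118/957 = 2989/957
2 + 1/(2989/957) = 2 + 957/2989 = 6935/2989
1 + 1/(6935/2989) = 1 + 2989/6935 = 9924/6935
7 + 1/(9924/6935) = 7 + 6935/9924 = 76403/9924
47 + 1/(76403/9924) = 47 + 9924/76403 = 3600865/76403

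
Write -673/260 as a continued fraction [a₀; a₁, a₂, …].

[-3; 2, 2, 3, 15]

⌊-673/260⌋ = -3, remainder 107
⌊260/107⌋ = 2, remainder 46
⌊107/46⌋ = 2, remainder 15
⌊46/15⌋ = 3, remainder 1
⌊15/1⌋ = 15, remainder 0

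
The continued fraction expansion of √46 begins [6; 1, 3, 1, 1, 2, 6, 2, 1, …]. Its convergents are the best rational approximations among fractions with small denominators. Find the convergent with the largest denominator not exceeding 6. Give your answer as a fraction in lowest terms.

34/5

List convergents until the denominator exceeds the bound:
a_0 = 6: 6/1  (≤ bound)
a_1 = 1: 7/1  (≤ bound)
a_2 = 3: 27/4  (≤ bound)
a_3 = 1: 34/5  (≤ bound)
a_4 = 1: 61/9  (> 6, stop)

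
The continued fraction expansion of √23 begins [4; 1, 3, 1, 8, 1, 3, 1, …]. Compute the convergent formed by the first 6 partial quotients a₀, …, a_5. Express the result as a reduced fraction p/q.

235/49

Start with 1.
8 + 1/(1/1) = 8 + 1/1 = 9/1
1 + 1/(9/1) = 1 + 1/9 = 10/9
3 + 1/(10/9) = 3 + 9/10 = 39/10
1 + 1/(39/10) = 1 + 10/39 = 49/39
4 + 1/(49/39) = 4 + 39/49 = 235/49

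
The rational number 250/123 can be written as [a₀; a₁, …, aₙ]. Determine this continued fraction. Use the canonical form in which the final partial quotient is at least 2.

[2; 30, 1, 3]

250 ÷ 123 → quotient 2, remainder 4
123 ÷ 4 → quotient 30, remainder 3
4 ÷ 3 → quotient 1, remainder 1
3 ÷ 1 → quotient 3, remainder 0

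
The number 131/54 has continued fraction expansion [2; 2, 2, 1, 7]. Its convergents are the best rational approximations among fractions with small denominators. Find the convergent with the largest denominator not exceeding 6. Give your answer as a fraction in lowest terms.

List convergents until the denominator exceeds the bound:
a_0 = 2: 2/1  (≤ bound)
a_1 = 2: 5/2  (≤ bound)
a_2 = 2: 12/5  (≤ bound)
a_3 = 1: 17/7  (> 6, stop)

12/5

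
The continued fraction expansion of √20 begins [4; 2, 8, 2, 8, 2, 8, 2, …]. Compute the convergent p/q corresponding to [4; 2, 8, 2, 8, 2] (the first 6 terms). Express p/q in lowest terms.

Compute successive convergents:
a_0 = 4: 4/1
a_1 = 2: 9/2
a_2 = 8: 76/17
a_3 = 2: 161/36
a_4 = 8: 1364/305
a_5 = 2: 2889/646

2889/646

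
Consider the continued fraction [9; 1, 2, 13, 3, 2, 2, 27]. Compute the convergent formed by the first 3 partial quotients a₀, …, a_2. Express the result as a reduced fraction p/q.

a_0 = 9: 9/1
a_1 = 1: 10/1
a_2 = 2: 29/3

29/3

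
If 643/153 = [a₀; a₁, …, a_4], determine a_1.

4

⌊643/153⌋ = 4, remainder 31
⌊153/31⌋ = 4, remainder 29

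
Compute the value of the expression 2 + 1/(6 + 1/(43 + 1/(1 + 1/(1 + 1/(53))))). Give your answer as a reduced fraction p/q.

Start with 53.
1 + 1/(53/1) = 1 + 1/53 = 54/53
1 + 1/(54/53) = 1 + 53/54 = 107/54
43 + 1/(107/54) = 43 + 54/107 = 4655/107
6 + 1/(4655/107) = 6 + 107/4655 = 28037/4655
2 + 1/(28037/4655) = 2 + 4655/28037 = 60729/28037

60729/28037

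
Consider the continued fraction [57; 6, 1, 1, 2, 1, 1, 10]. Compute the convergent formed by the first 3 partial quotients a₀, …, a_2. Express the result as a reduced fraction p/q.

a_0 = 57: 57/1
a_1 = 6: 343/6
a_2 = 1: 400/7

400/7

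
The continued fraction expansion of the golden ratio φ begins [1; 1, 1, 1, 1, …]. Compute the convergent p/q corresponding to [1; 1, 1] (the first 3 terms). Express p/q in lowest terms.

Work from the innermost term outward:
Start with 1.
1 + 1/(1/1) = 1 + 1/1 = 2/1
1 + 1/(2/1) = 1 + 1/2 = 3/2

3/2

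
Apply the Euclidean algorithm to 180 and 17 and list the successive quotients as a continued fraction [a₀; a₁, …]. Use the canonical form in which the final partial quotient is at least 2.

[10; 1, 1, 2, 3]

⌊180/17⌋ = 10, remainder 10
⌊17/10⌋ = 1, remainder 7
⌊10/7⌋ = 1, remainder 3
⌊7/3⌋ = 2, remainder 1
⌊3/1⌋ = 3, remainder 0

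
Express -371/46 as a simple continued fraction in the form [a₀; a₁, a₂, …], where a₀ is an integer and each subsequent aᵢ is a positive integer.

[-9; 1, 14, 3]

⌊-371/46⌋ = -9, remainder 43
⌊46/43⌋ = 1, remainder 3
⌊43/3⌋ = 14, remainder 1
⌊3/1⌋ = 3, remainder 0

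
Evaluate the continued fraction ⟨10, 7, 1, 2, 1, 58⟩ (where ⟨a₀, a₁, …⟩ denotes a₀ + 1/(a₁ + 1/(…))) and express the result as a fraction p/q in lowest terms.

Use the convergent recurrence hₖ = aₖ·hₖ₋₁ + hₖ₋₂ (and likewise for the denominators kₖ):
a_0 = 10: 10/1
a_1 = 7: 71/7
a_2 = 1: 81/8
a_3 = 2: 233/23
a_4 = 1: 314/31
a_5 = 58: 18445/1821

18445/1821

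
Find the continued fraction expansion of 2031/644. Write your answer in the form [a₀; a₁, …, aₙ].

[3; 6, 1, 1, 49]

Repeatedly divide and take the remainder:
2031 ÷ 644 → quotient 3, remainder 99
644 ÷ 99 → quotient 6, remainder 50
99 ÷ 50 → quotient 1, remainder 49
50 ÷ 49 → quotient 1, remainder 1
49 ÷ 1 → quotient 49, remainder 0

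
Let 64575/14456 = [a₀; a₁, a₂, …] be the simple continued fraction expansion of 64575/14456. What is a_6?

Apply division with remainder until the remainder is 0:
⌊64575/14456⌋ = 4, remainder 6751
⌊14456/6751⌋ = 2, remainder 954
⌊6751/954⌋ = 7, remainder 73
⌊954/73⌋ = 13, remainder 5
⌊73/5⌋ = 14, remainder 3
⌊5/3⌋ = 1, remainder 2
⌊3/2⌋ = 1, remainder 1

1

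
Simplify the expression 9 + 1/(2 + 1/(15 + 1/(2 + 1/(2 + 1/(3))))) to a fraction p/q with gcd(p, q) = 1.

Compute successive convergents:
a_0 = 9: 9/1
a_1 = 2: 19/2
a_2 = 15: 294/31
a_3 = 2: 607/64
a_4 = 2: 1508/159
a_5 = 3: 5131/541

5131/541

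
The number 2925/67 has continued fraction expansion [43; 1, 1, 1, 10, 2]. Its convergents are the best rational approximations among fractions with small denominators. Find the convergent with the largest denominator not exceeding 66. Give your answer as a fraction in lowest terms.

1397/32

a_0 = 43: 43/1  (≤ bound)
a_1 = 1: 44/1  (≤ bound)
a_2 = 1: 87/2  (≤ bound)
a_3 = 1: 131/3  (≤ bound)
a_4 = 10: 1397/32  (≤ bound)
a_5 = 2: 2925/67  (> 66, stop)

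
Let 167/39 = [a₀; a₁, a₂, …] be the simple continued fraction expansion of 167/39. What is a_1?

Repeatedly divide and take the remainder:
167 = 4·39 + 11, so a_0 = 4
39 = 3·11 + 6, so a_1 = 3

3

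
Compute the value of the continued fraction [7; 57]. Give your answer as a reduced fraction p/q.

Start with 57.
7 + 1/(57/1) = 7 + 1/57 = 400/57

400/57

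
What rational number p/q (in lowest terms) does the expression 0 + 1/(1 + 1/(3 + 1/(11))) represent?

34/45

a_0 = 0: 0/1
a_1 = 1: 1/1
a_2 = 3: 3/4
a_3 = 11: 34/45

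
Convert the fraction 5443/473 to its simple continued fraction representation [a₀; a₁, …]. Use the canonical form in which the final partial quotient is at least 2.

[11; 1, 1, 33, 3, 2]

Apply division with remainder until the remainder is 0:
5443 ÷ 473 → quotient 11, remainder 240
473 ÷ 240 → quotient 1, remainder 233
240 ÷ 233 → quotient 1, remainder 7
233 ÷ 7 → quotient 33, remainder 2
7 ÷ 2 → quotient 3, remainder 1
2 ÷ 1 → quotient 2, remainder 0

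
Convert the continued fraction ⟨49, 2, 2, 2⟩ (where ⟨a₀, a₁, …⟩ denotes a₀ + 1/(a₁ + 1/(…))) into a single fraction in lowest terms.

593/12

a_0 = 49: 49/1
a_1 = 2: 99/2
a_2 = 2: 247/5
a_3 = 2: 593/12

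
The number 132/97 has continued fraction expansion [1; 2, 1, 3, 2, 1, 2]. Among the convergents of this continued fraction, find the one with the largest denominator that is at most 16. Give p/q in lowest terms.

15/11

a_0 = 1: 1/1  (≤ bound)
a_1 = 2: 3/2  (≤ bound)
a_2 = 1: 4/3  (≤ bound)
a_3 = 3: 15/11  (≤ bound)
a_4 = 2: 34/25  (> 16, stop)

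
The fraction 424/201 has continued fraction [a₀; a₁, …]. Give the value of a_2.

Run the Euclidean algorithm, recording each quotient:
424 = 2·201 + 22, so a_0 = 2
201 = 9·22 + 3, so a_1 = 9
22 = 7·3 + 1, so a_2 = 7

7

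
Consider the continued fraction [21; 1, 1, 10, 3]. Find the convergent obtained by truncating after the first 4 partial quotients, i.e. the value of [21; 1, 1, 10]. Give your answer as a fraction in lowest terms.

452/21

a_0 = 21: 21/1
a_1 = 1: 22/1
a_2 = 1: 43/2
a_3 = 10: 452/21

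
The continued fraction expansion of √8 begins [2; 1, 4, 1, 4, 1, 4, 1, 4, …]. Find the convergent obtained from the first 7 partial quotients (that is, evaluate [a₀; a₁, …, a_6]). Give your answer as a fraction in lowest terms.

478/169

Work from the innermost term outward:
Start with 4.
1 + 1/(4/1) = 1 + 1/4 = 5/4
4 + 1/(5/4) = 4 + 4/5 = 24/5
1 + 1/(24/5) = 1 + 5/24 = 29/24
4 + 1/(29/24) = 4 + 24/29 = 140/29
1 + 1/(140/29) = 1 + 29/140 = 169/140
2 + 1/(169/140) = 2 + 140/169 = 478/169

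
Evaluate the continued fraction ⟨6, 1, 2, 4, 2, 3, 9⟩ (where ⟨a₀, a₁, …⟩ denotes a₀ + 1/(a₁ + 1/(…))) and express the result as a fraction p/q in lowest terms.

6215/929

a_0 = 6: 6/1
a_1 = 1: 7/1
a_2 = 2: 20/3
a_3 = 4: 87/13
a_4 = 2: 194/29
a_5 = 3: 669/100
a_6 = 9: 6215/929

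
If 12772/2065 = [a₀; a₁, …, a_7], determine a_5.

Repeatedly divide and take the remainder:
12772 ÷ 2065 → quotient 6, remainder 382
2065 ÷ 382 → quotient 5, remainder 155
382 ÷ 155 → quotient 2, remainder 72
155 ÷ 72 → quotient 2, remainder 11
72 ÷ 11 → quotient 6, remainder 6
11 ÷ 6 → quotient 1, remainder 5

1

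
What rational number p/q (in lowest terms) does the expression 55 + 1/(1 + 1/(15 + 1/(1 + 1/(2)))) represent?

Use the convergent recurrence hₖ = aₖ·hₖ₋₁ + hₖ₋₂ (and likewise for the denominators kₖ):
a_0 = 55: 55/1
a_1 = 1: 56/1
a_2 = 15: 895/16
a_3 = 1: 951/17
a_4 = 2: 2797/50

2797/50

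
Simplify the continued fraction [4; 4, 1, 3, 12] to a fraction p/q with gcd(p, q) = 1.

a_0 = 4: 4/1
a_1 = 4: 17/4
a_2 = 1: 21/5
a_3 = 3: 80/19
a_4 = 12: 981/233

981/233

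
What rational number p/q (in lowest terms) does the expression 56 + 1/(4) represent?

225/4

Collapse the nested fraction from the inside out:
Start with 4.
56 + 1/(4/1) = 56 + 1/4 = 225/4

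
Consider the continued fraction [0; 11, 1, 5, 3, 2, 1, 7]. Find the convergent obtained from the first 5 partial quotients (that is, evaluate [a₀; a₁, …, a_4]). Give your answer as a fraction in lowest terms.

Start with 3.
5 + 1/(3/1) = 5 + 1/3 = 16/3
1 + 1/(16/3) = 1 + 3/16 = 19/16
11 + 1/(19/16) = 11 + 16/19 = 225/19
0 + 1/(225/19) = 0 + 19/225 = 19/225

19/225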